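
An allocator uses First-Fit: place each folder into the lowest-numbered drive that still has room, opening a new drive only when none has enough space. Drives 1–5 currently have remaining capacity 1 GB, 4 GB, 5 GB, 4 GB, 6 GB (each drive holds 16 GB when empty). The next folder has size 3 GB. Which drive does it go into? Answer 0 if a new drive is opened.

Drives with room: drive 2 (4 GB), drive 3 (5 GB), drive 4 (4 GB), drive 5 (6 GB).
The first with room is drive 2.

2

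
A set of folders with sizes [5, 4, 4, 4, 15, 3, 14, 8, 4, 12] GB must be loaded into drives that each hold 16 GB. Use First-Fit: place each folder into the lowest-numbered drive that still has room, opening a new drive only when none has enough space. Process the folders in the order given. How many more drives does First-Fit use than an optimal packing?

First-Fit: [5,4,4,3] [4,8,4] [15] [14] [12] → 5 drives.
Total size 73 GB; any packing needs at least ⌈73/16⌉ = 5 drives.
So 5 is already optimal.

0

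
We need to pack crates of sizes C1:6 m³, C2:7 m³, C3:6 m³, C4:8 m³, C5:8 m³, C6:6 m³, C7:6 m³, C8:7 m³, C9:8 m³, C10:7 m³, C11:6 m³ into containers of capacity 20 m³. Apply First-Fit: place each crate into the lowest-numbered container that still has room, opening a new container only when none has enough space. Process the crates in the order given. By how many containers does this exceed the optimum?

1

First-Fit: [6,7,6] [8,8] [6,6,7] [8,7] [6] → 5 containers.
Total size 75 m³; any packing needs at least ⌈75/20⌉ = 4 containers.
An optimal packing achieves that bound: [8,8] [8,6,6] [7,7,6] [7,6,6] → 4 containers.
Excess: 5 − 4 = 1.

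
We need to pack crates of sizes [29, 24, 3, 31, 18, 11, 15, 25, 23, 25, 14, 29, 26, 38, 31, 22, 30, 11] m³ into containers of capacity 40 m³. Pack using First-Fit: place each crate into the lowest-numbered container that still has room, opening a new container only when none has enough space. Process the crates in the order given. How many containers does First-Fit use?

13

29 m³ → container 1 (remaining 11 m³)
24 m³ → container 2 (remaining 16 m³)
3 m³ → container 1 (remaining 8 m³)
31 m³ → container 3 (remaining 9 m³)
18 m³ → container 4 (remaining 22 m³)
11 m³ → container 2 (remaining 5 m³)
15 m³ → container 4 (remaining 7 m³)
25 m³ → container 5 (remaining 15 m³)
23 m³ → container 6 (remaining 17 m³)
25 m³ → container 7 (remaining 15 m³)
14 m³ → container 5 (remaining 1 m³)
29 m³ → container 8 (remaining 11 m³)
26 m³ → container 9 (remaining 14 m³)
38 m³ → container 10 (remaining 2 m³)
31 m³ → container 11 (remaining 9 m³)
22 m³ → container 12 (remaining 18 m³)
30 m³ → container 13 (remaining 10 m³)
11 m³ → container 6 (remaining 6 m³)
Final containers: [29,3] [24,11] [31] [18,15] [25,14] [23,11] [25] [29] [26] [38] [31] [22] [30].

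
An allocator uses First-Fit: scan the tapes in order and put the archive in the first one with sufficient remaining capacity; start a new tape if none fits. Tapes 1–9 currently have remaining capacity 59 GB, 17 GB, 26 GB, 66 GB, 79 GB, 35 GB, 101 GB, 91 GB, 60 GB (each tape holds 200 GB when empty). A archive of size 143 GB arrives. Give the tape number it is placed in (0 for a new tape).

0

No tape has ≥ 143 GB free, so a new tape is opened.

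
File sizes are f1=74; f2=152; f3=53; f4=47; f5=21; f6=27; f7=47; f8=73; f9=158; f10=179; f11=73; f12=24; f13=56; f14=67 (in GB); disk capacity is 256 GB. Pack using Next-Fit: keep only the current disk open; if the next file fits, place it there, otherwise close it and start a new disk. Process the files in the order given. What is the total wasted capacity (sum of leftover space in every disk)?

f1 (74 GB) → disk 1 (remaining 182 GB)
f2 (152 GB) → disk 1 (remaining 30 GB)
f3 (53 GB) → disk 2 (remaining 203 GB)
f4 (47 GB) → disk 2 (remaining 156 GB)
f5 (21 GB) → disk 2 (remaining 135 GB)
f6 (27 GB) → disk 2 (remaining 108 GB)
f7 (47 GB) → disk 2 (remaining 61 GB)
f8 (73 GB) → disk 3 (remaining 183 GB)
f9 (158 GB) → disk 3 (remaining 25 GB)
f10 (179 GB) → disk 4 (remaining 77 GB)
f11 (73 GB) → disk 4 (remaining 4 GB)
f12 (24 GB) → disk 5 (remaining 232 GB)
f13 (56 GB) → disk 5 (remaining 176 GB)
f14 (67 GB) → disk 5 (remaining 109 GB)
5 disks × 256 GB = 1280 GB; used 1051 GB; unused 229 GB.

229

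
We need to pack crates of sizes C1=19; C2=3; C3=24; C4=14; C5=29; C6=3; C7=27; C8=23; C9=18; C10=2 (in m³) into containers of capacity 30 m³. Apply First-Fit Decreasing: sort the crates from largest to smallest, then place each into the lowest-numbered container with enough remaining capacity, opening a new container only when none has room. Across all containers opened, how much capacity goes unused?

48

Sorted descending: 29, 27, 24, 23, 19, 18, 14, 3, 3, 2.
container 1: place 29 m³, 1 m³ left
container 2: place 27 m³, 3 m³ left
container 3: place 24 m³, 6 m³ left
container 4: place 23 m³, 7 m³ left
container 5: place 19 m³, 11 m³ left
container 6: place 18 m³, 12 m³ left
container 7: place 14 m³, 16 m³ left
container 2: place 3 m³, 0 m³ left
container 3: place 3 m³, 3 m³ left
container 3: place 2 m³, 1 m³ left
7 containers × 30 m³ = 210 m³; used 162 m³; unused 48 m³.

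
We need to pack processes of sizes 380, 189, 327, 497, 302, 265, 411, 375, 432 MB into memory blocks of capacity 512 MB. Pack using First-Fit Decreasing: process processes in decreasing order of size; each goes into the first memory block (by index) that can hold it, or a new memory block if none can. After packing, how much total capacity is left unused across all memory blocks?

918

Sorted descending: 497, 432, 411, 380, 375, 327, 302, 265, 189.
497 MB → memory block 1 (remaining 15 MB)
432 MB → memory block 2 (remaining 80 MB)
411 MB → memory block 3 (remaining 101 MB)
380 MB → memory block 4 (remaining 132 MB)
375 MB → memory block 5 (remaining 137 MB)
327 MB → memory block 6 (remaining 185 MB)
302 MB → memory block 7 (remaining 210 MB)
265 MB → memory block 8 (remaining 247 MB)
189 MB → memory block 7 (remaining 21 MB)
8 memory blocks × 512 MB = 4096 MB; used 3178 MB; unused 918 MB.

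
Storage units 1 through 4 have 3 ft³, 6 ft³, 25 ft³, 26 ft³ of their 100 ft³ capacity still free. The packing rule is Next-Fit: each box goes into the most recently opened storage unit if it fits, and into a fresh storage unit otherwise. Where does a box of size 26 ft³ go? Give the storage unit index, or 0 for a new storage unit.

Next-Fit only looks at storage unit 4, which has 26 ft³ free.
26 ft³ fits there.

4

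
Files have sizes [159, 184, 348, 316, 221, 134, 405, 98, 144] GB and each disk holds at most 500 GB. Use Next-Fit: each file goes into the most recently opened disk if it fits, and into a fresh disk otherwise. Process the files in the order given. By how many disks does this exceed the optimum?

Next-Fit: [159,184] [348] [316] [221,134] [405] [98,144] → 6 disks.
Total size 2009 GB; any packing needs at least ⌈2009/500⌉ = 5 disks.
An optimal packing achieves that bound: [405] [348,144] [316,184] [221,159,98] [134] → 5 disks.
Excess: 6 − 5 = 1.

1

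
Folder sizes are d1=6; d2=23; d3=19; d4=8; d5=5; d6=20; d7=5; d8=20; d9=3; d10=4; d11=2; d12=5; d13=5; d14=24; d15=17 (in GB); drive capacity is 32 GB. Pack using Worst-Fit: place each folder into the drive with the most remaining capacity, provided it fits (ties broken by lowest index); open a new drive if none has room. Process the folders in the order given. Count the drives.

6

drive 1: place d1 (6 GB), 26 GB left
drive 1: place d2 (23 GB), 3 GB left
drive 2: place d3 (19 GB), 13 GB left
drive 2: place d4 (8 GB), 5 GB left
drive 2: place d5 (5 GB), 0 GB left
drive 3: place d6 (20 GB), 12 GB left
drive 3: place d7 (5 GB), 7 GB left
drive 4: place d8 (20 GB), 12 GB left
drive 4: place d9 (3 GB), 9 GB left
drive 4: place d10 (4 GB), 5 GB left
drive 3: place d11 (2 GB), 5 GB left
drive 3: place d12 (5 GB), 0 GB left
drive 4: place d13 (5 GB), 0 GB left
drive 5: place d14 (24 GB), 8 GB left
drive 6: place d15 (17 GB), 15 GB left
Final drives: [6,23] [19,8,5] [20,5,2,5] [20,3,4,5] [24] [17].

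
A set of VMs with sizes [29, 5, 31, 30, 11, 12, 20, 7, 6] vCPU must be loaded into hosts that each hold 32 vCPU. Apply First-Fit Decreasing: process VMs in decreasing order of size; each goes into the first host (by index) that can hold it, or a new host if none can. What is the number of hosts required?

Sorted descending: 31, 30, 29, 20, 12, 11, 7, 6, 5.
31 vCPU → host 1 (remaining 1 vCPU)
30 vCPU → host 2 (remaining 2 vCPU)
29 vCPU → host 3 (remaining 3 vCPU)
20 vCPU → host 4 (remaining 12 vCPU)
12 vCPU → host 4 (remaining 0 vCPU)
11 vCPU → host 5 (remaining 21 vCPU)
7 vCPU → host 5 (remaining 14 vCPU)
6 vCPU → host 5 (remaining 8 vCPU)
5 vCPU → host 5 (remaining 3 vCPU)

5 hosts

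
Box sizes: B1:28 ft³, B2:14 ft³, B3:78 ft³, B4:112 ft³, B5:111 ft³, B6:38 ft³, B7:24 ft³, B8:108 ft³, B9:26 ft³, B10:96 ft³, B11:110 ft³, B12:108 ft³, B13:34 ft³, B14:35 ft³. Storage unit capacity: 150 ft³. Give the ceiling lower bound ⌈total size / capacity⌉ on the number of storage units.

Total size = 28 + 14 + 78 + 112 + 111 + 38 + 24 + 108 + 26 + 96 + 110 + 108 + 34 + 35 = 922 ft³.
⌈922 / 150⌉ = 7.

7 storage units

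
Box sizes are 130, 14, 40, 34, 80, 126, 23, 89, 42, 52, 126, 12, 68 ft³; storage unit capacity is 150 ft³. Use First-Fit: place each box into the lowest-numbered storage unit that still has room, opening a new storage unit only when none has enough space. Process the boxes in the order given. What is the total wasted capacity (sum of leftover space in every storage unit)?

130 ft³ → storage unit 1 (remaining 20 ft³)
14 ft³ → storage unit 1 (remaining 6 ft³)
40 ft³ → storage unit 2 (remaining 110 ft³)
34 ft³ → storage unit 2 (remaining 76 ft³)
80 ft³ → storage unit 3 (remaining 70 ft³)
126 ft³ → storage unit 4 (remaining 24 ft³)
23 ft³ → storage unit 2 (remaining 53 ft³)
89 ft³ → storage unit 5 (remaining 61 ft³)
42 ft³ → storage unit 2 (remaining 11 ft³)
52 ft³ → storage unit 3 (remaining 18 ft³)
126 ft³ → storage unit 6 (remaining 24 ft³)
12 ft³ → storage unit 3 (remaining 6 ft³)
68 ft³ → storage unit 7 (remaining 82 ft³)
7 storage units × 150 ft³ = 1050 ft³; used 836 ft³; unused 214 ft³.

214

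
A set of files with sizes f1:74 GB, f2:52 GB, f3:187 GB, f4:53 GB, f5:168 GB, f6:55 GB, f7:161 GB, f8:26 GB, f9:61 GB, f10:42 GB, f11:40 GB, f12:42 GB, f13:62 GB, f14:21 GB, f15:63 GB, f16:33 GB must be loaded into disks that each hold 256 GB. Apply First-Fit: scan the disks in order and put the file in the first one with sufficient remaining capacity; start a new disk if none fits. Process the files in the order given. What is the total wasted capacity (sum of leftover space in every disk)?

disk 1: place f1 (74 GB), 182 GB left
disk 1: place f2 (52 GB), 130 GB left
disk 2: place f3 (187 GB), 69 GB left
disk 1: place f4 (53 GB), 77 GB left
disk 3: place f5 (168 GB), 88 GB left
disk 1: place f6 (55 GB), 22 GB left
disk 4: place f7 (161 GB), 95 GB left
disk 2: place f8 (26 GB), 43 GB left
disk 3: place f9 (61 GB), 27 GB left
disk 2: place f10 (42 GB), 1 GB left
disk 4: place f11 (40 GB), 55 GB left
disk 4: place f12 (42 GB), 13 GB left
disk 5: place f13 (62 GB), 194 GB left
disk 1: place f14 (21 GB), 1 GB left
disk 5: place f15 (63 GB), 131 GB left
disk 5: place f16 (33 GB), 98 GB left
5 disks × 256 GB = 1280 GB; used 1140 GB; unused 140 GB.

140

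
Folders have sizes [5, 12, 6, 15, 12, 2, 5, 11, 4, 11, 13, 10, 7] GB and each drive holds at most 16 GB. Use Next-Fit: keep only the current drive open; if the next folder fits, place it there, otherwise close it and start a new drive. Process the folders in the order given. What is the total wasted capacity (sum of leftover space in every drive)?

47

Put 5 GB in drive 1; 11 GB remain.
Put 12 GB in drive 2; 4 GB remain.
Put 6 GB in drive 3; 10 GB remain.
Put 15 GB in drive 4; 1 GB remain.
Put 12 GB in drive 5; 4 GB remain.
Put 2 GB in drive 5; 2 GB remain.
Put 5 GB in drive 6; 11 GB remain.
Put 11 GB in drive 6; 0 GB remain.
Put 4 GB in drive 7; 12 GB remain.
Put 11 GB in drive 7; 1 GB remain.
Put 13 GB in drive 8; 3 GB remain.
Put 10 GB in drive 9; 6 GB remain.
Put 7 GB in drive 10; 9 GB remain.
10 drives × 16 GB = 160 GB; used 113 GB; unused 47 GB.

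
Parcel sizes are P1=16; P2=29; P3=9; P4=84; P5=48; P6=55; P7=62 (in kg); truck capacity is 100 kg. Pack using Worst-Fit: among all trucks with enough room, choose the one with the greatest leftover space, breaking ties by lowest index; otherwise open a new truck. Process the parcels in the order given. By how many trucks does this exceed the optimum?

Worst-Fit: [16,29,9] [84] [48] [55] [62] → 5 trucks.
Total size 303 kg; any packing needs at least ⌈303/100⌉ = 4 trucks.
An optimal packing achieves that bound: [84,16] [62,29,9] [55] [48] → 4 trucks.
Excess: 5 − 4 = 1.

1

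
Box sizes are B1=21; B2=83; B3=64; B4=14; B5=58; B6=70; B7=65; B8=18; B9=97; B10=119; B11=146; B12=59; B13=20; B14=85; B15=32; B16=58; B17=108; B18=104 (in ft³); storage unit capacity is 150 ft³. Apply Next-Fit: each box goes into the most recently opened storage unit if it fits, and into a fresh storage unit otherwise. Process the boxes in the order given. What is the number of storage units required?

Put B1 (21 ft³) in storage unit 1; 129 ft³ remain.
Put B2 (83 ft³) in storage unit 1; 46 ft³ remain.
Put B3 (64 ft³) in storage unit 2; 86 ft³ remain.
Put B4 (14 ft³) in storage unit 2; 72 ft³ remain.
Put B5 (58 ft³) in storage unit 2; 14 ft³ remain.
Put B6 (70 ft³) in storage unit 3; 80 ft³ remain.
Put B7 (65 ft³) in storage unit 3; 15 ft³ remain.
Put B8 (18 ft³) in storage unit 4; 132 ft³ remain.
Put B9 (97 ft³) in storage unit 4; 35 ft³ remain.
Put B10 (119 ft³) in storage unit 5; 31 ft³ remain.
Put B11 (146 ft³) in storage unit 6; 4 ft³ remain.
Put B12 (59 ft³) in storage unit 7; 91 ft³ remain.
Put B13 (20 ft³) in storage unit 7; 71 ft³ remain.
Put B14 (85 ft³) in storage unit 8; 65 ft³ remain.
Put B15 (32 ft³) in storage unit 8; 33 ft³ remain.
Put B16 (58 ft³) in storage unit 9; 92 ft³ remain.
Put B17 (108 ft³) in storage unit 10; 42 ft³ remain.
Put B18 (104 ft³) in storage unit 11; 46 ft³ remain.

11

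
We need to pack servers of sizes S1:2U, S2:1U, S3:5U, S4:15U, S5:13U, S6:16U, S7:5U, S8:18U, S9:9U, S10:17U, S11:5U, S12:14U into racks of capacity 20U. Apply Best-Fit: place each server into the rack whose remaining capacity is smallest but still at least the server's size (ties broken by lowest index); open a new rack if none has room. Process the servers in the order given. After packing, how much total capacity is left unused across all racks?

S1 (2U) → rack 1 (remaining 18U)
S2 (1U) → rack 1 (remaining 17U)
S3 (5U) → rack 1 (remaining 12U)
S4 (15U) → rack 2 (remaining 5U)
S5 (13U) → rack 3 (remaining 7U)
S6 (16U) → rack 4 (remaining 4U)
S7 (5U) → rack 2 (remaining 0U)
S8 (18U) → rack 5 (remaining 2U)
S9 (9U) → rack 1 (remaining 3U)
S10 (17U) → rack 6 (remaining 3U)
S11 (5U) → rack 3 (remaining 2U)
S12 (14U) → rack 7 (remaining 6U)
7 racks × 20U = 140U; used 120U; unused 20U.

20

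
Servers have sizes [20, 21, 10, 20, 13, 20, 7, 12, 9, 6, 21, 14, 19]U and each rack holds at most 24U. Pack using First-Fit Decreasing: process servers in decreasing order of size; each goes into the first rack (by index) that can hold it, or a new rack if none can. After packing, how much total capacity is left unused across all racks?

48

Sorted descending: 21, 21, 20, 20, 20, 19, 14, 13, 12, 10, 9, 7, 6.
21U → rack 1 (remaining 3U)
21U → rack 2 (remaining 3U)
20U → rack 3 (remaining 4U)
20U → rack 4 (remaining 4U)
20U → rack 5 (remaining 4U)
19U → rack 6 (remaining 5U)
14U → rack 7 (remaining 10U)
13U → rack 8 (remaining 11U)
12U → rack 9 (remaining 12U)
10U → rack 7 (remaining 0U)
9U → rack 8 (remaining 2U)
7U → rack 9 (remaining 5U)
6U → rack 10 (remaining 18U)
10 racks × 24U = 240U; used 192U; unused 48U.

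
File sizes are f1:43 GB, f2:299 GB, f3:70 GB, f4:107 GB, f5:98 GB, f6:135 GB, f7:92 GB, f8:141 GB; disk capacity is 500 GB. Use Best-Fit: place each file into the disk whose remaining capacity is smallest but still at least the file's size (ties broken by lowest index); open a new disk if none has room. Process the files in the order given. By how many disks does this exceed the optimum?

1

Best-Fit: [43,299,70] [107,98,135,92] [141] → 3 disks.
Total size 985 GB; any packing needs at least ⌈985/500⌉ = 2 disks.
An optimal packing achieves that bound: [299,107,92] [141,135,98,70,43] → 2 disks.
Excess: 3 − 2 = 1.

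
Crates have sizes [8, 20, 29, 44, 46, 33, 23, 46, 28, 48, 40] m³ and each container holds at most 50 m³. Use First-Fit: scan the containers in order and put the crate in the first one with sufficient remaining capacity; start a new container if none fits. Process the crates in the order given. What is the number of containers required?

10

container 1: place 8 m³, 42 m³ left
container 1: place 20 m³, 22 m³ left
container 2: place 29 m³, 21 m³ left
container 3: place 44 m³, 6 m³ left
container 4: place 46 m³, 4 m³ left
container 5: place 33 m³, 17 m³ left
container 6: place 23 m³, 27 m³ left
container 7: place 46 m³, 4 m³ left
container 8: place 28 m³, 22 m³ left
container 9: place 48 m³, 2 m³ left
container 10: place 40 m³, 10 m³ left
Final containers: [8,20] [29] [44] [46] [33] [23] [46] [28] [48] [40].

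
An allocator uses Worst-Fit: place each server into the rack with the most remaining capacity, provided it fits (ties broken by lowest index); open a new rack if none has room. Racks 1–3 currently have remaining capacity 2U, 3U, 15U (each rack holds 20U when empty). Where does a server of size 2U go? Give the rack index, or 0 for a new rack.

3

Racks with room: rack 1 (2U), rack 2 (3U), rack 3 (15U).
Most room is rack 3 with 15U free.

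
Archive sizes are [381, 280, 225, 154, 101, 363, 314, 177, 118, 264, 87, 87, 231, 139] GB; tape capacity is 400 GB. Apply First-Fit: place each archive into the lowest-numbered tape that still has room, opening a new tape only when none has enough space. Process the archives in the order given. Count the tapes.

381 GB → tape 1 (remaining 19 GB)
280 GB → tape 2 (remaining 120 GB)
225 GB → tape 3 (remaining 175 GB)
154 GB → tape 3 (remaining 21 GB)
101 GB → tape 2 (remaining 19 GB)
363 GB → tape 4 (remaining 37 GB)
314 GB → tape 5 (remaining 86 GB)
177 GB → tape 6 (remaining 223 GB)
118 GB → tape 6 (remaining 105 GB)
264 GB → tape 7 (remaining 136 GB)
87 GB → tape 6 (remaining 18 GB)
87 GB → tape 7 (remaining 49 GB)
231 GB → tape 8 (remaining 169 GB)
139 GB → tape 8 (remaining 30 GB)
Final tapes: [381] [280,101] [225,154] [363] [314] [177,118,87] [264,87] [231,139].

8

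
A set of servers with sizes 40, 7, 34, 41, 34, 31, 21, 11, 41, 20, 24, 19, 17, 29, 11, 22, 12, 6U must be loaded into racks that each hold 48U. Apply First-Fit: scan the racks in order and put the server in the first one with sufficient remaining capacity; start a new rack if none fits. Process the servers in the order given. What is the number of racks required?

40U → rack 1 (remaining 8U)
7U → rack 1 (remaining 1U)
34U → rack 2 (remaining 14U)
41U → rack 3 (remaining 7U)
34U → rack 4 (remaining 14U)
31U → rack 5 (remaining 17U)
21U → rack 6 (remaining 27U)
11U → rack 2 (remaining 3U)
41U → rack 7 (remaining 7U)
20U → rack 6 (remaining 7U)
24U → rack 8 (remaining 24U)
19U → rack 8 (remaining 5U)
17U → rack 5 (remaining 0U)
29U → rack 9 (remaining 19U)
11U → rack 4 (remaining 3U)
22U → rack 10 (remaining 26U)
12U → rack 9 (remaining 7U)
6U → rack 3 (remaining 1U)

10 racks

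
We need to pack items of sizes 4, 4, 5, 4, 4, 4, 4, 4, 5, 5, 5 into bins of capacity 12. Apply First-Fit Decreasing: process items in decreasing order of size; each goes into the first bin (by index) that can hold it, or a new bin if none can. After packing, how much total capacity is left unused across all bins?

12

Sorted descending: 5, 5, 5, 5, 4, 4, 4, 4, 4, 4, 4.
bin 1: place 5, 7 left
bin 1: place 5, 2 left
bin 2: place 5, 7 left
bin 2: place 5, 2 left
bin 3: place 4, 8 left
bin 3: place 4, 4 left
bin 3: place 4, 0 left
bin 4: place 4, 8 left
bin 4: place 4, 4 left
bin 4: place 4, 0 left
bin 5: place 4, 8 left
5 bins × 12 = 60; used 48; unused 12.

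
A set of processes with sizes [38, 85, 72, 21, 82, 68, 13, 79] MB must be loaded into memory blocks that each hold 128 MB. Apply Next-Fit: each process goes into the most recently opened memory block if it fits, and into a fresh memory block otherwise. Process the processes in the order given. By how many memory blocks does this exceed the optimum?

Next-Fit: [38,85] [72,21] [82] [68,13] [79] → 5 memory blocks.
5 processes exceed 64 MB (half the capacity), and no two of those can share a memory block, so at least 5 memory blocks are needed.
So 5 is already optimal.

0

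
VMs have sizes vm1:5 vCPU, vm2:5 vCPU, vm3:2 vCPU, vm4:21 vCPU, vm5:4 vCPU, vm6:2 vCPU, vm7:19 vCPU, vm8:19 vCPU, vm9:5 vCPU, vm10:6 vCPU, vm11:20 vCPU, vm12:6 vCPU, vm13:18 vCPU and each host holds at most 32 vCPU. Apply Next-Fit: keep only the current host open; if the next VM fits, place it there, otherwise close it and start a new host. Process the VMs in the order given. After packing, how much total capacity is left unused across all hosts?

60

host 1: place vm1 (5 vCPU), 27 vCPU left
host 1: place vm2 (5 vCPU), 22 vCPU left
host 1: place vm3 (2 vCPU), 20 vCPU left
host 2: place vm4 (21 vCPU), 11 vCPU left
host 2: place vm5 (4 vCPU), 7 vCPU left
host 2: place vm6 (2 vCPU), 5 vCPU left
host 3: place vm7 (19 vCPU), 13 vCPU left
host 4: place vm8 (19 vCPU), 13 vCPU left
host 4: place vm9 (5 vCPU), 8 vCPU left
host 4: place vm10 (6 vCPU), 2 vCPU left
host 5: place vm11 (20 vCPU), 12 vCPU left
host 5: place vm12 (6 vCPU), 6 vCPU left
host 6: place vm13 (18 vCPU), 14 vCPU left
6 hosts × 32 vCPU = 192 vCPU; used 132 vCPU; unused 60 vCPU.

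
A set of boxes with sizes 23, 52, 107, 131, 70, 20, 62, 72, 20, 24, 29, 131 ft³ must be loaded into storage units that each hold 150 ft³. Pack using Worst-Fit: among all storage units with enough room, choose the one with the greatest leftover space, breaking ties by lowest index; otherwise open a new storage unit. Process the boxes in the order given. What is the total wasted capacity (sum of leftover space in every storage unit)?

159

23 ft³ → storage unit 1 (remaining 127 ft³)
52 ft³ → storage unit 1 (remaining 75 ft³)
107 ft³ → storage unit 2 (remaining 43 ft³)
131 ft³ → storage unit 3 (remaining 19 ft³)
70 ft³ → storage unit 1 (remaining 5 ft³)
20 ft³ → storage unit 2 (remaining 23 ft³)
62 ft³ → storage unit 4 (remaining 88 ft³)
72 ft³ → storage unit 4 (remaining 16 ft³)
20 ft³ → storage unit 2 (remaining 3 ft³)
24 ft³ → storage unit 5 (remaining 126 ft³)
29 ft³ → storage unit 5 (remaining 97 ft³)
131 ft³ → storage unit 6 (remaining 19 ft³)
6 storage units × 150 ft³ = 900 ft³; used 741 ft³; unused 159 ft³.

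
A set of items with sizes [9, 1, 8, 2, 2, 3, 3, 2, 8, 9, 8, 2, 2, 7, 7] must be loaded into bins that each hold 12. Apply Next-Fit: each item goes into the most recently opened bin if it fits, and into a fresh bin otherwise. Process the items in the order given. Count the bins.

Put 9 in bin 1; 3 remain.
Put 1 in bin 1; 2 remain.
Put 8 in bin 2; 4 remain.
Put 2 in bin 2; 2 remain.
Put 2 in bin 2; 0 remain.
Put 3 in bin 3; 9 remain.
Put 3 in bin 3; 6 remain.
Put 2 in bin 3; 4 remain.
Put 8 in bin 4; 4 remain.
Put 9 in bin 5; 3 remain.
Put 8 in bin 6; 4 remain.
Put 2 in bin 6; 2 remain.
Put 2 in bin 6; 0 remain.
Put 7 in bin 7; 5 remain.
Put 7 in bin 8; 5 remain.
Final bins: [9,1] [8,2,2] [3,3,2] [8] [9] [8,2,2] [7] [7].

8 bins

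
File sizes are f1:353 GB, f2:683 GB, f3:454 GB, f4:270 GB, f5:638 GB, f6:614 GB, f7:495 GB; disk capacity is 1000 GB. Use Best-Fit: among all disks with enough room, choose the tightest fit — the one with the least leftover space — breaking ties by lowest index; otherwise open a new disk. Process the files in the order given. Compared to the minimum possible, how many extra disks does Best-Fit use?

1

Best-Fit: [353,454] [683,270] [638] [614] [495] → 5 disks.
Total size 3507 GB; any packing needs at least ⌈3507/1000⌉ = 4 disks.
An optimal packing achieves that bound: [683,270] [638,353] [614] [495,454] → 4 disks.
Excess: 5 − 4 = 1.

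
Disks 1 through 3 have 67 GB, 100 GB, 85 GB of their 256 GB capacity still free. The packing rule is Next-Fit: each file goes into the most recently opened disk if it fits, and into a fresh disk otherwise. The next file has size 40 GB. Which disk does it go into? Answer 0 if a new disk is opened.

3

Next-Fit only looks at disk 3, which has 85 GB free.
40 GB fits there.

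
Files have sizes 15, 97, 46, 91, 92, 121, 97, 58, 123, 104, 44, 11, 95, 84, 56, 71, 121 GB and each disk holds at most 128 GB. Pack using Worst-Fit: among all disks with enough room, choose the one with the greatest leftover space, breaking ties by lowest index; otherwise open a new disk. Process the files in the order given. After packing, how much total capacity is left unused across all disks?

338

Put 15 GB in disk 1; 113 GB remain.
Put 97 GB in disk 1; 16 GB remain.
Put 46 GB in disk 2; 82 GB remain.
Put 91 GB in disk 3; 37 GB remain.
Put 92 GB in disk 4; 36 GB remain.
Put 121 GB in disk 5; 7 GB remain.
Put 97 GB in disk 6; 31 GB remain.
Put 58 GB in disk 2; 24 GB remain.
Put 123 GB in disk 7; 5 GB remain.
Put 104 GB in disk 8; 24 GB remain.
Put 44 GB in disk 9; 84 GB remain.
Put 11 GB in disk 9; 73 GB remain.
Put 95 GB in disk 10; 33 GB remain.
Put 84 GB in disk 11; 44 GB remain.
Put 56 GB in disk 9; 17 GB remain.
Put 71 GB in disk 12; 57 GB remain.
Put 121 GB in disk 13; 7 GB remain.
13 disks × 128 GB = 1664 GB; used 1326 GB; unused 338 GB.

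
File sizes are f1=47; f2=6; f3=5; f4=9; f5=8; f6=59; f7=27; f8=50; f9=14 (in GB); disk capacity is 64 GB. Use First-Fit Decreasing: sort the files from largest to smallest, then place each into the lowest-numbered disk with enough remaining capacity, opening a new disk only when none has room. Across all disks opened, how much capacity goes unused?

31

Sorted descending: 59, 50, 47, 27, 14, 9, 8, 6, 5.
59 GB → disk 1 (remaining 5 GB)
50 GB → disk 2 (remaining 14 GB)
47 GB → disk 3 (remaining 17 GB)
27 GB → disk 4 (remaining 37 GB)
14 GB → disk 2 (remaining 0 GB)
9 GB → disk 3 (remaining 8 GB)
8 GB → disk 3 (remaining 0 GB)
6 GB → disk 4 (remaining 31 GB)
5 GB → disk 1 (remaining 0 GB)
4 disks × 64 GB = 256 GB; used 225 GB; unused 31 GB.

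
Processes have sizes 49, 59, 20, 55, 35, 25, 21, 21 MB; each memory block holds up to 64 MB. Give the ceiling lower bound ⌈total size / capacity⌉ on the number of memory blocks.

5

Total size = 49 + 59 + 20 + 55 + 35 + 25 + 21 + 21 = 285 MB.
⌈285 / 64⌉ = 5.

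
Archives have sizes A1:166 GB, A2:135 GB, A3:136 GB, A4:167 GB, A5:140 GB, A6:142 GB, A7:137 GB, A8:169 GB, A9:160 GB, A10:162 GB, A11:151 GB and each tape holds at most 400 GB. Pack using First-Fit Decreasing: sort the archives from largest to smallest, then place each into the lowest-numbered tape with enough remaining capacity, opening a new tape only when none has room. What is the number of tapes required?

6

Sorted descending: 169, 167, 166, 162, 160, 151, 142, 140, 137, 136, 135.
tape 1: place 169 GB, 231 GB left
tape 1: place 167 GB, 64 GB left
tape 2: place 166 GB, 234 GB left
tape 2: place 162 GB, 72 GB left
tape 3: place 160 GB, 240 GB left
tape 3: place 151 GB, 89 GB left
tape 4: place 142 GB, 258 GB left
tape 4: place 140 GB, 118 GB left
tape 5: place 137 GB, 263 GB left
tape 5: place 136 GB, 127 GB left
tape 6: place 135 GB, 265 GB left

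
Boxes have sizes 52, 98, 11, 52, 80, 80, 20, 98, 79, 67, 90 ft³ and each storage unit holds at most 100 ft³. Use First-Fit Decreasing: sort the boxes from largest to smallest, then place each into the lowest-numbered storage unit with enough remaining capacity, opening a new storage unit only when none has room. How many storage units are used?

9

Sorted descending: 98, 98, 90, 80, 80, 79, 67, 52, 52, 20, 11.
98 ft³ → storage unit 1 (remaining 2 ft³)
98 ft³ → storage unit 2 (remaining 2 ft³)
90 ft³ → storage unit 3 (remaining 10 ft³)
80 ft³ → storage unit 4 (remaining 20 ft³)
80 ft³ → storage unit 5 (remaining 20 ft³)
79 ft³ → storage unit 6 (remaining 21 ft³)
67 ft³ → storage unit 7 (remaining 33 ft³)
52 ft³ → storage unit 8 (remaining 48 ft³)
52 ft³ → storage unit 9 (remaining 48 ft³)
20 ft³ → storage unit 4 (remaining 0 ft³)
11 ft³ → storage unit 5 (remaining 9 ft³)
Final storage units: [98] [98] [90] [80,20] [80,11] [79] [67] [52] [52].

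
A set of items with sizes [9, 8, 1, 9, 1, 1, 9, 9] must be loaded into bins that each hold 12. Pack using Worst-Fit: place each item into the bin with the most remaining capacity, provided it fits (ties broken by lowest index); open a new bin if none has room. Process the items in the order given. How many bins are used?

5

bin 1: place 9, 3 left
bin 2: place 8, 4 left
bin 2: place 1, 3 left
bin 3: place 9, 3 left
bin 1: place 1, 2 left
bin 2: place 1, 2 left
bin 4: place 9, 3 left
bin 5: place 9, 3 left
Final bins: [9,1] [8,1,1] [9] [9] [9].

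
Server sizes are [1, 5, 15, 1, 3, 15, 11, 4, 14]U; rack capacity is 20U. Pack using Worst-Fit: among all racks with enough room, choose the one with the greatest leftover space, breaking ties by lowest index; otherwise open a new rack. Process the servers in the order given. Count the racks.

1U → rack 1 (remaining 19U)
5U → rack 1 (remaining 14U)
15U → rack 2 (remaining 5U)
1U → rack 1 (remaining 13U)
3U → rack 1 (remaining 10U)
15U → rack 3 (remaining 5U)
11U → rack 4 (remaining 9U)
4U → rack 1 (remaining 6U)
14U → rack 5 (remaining 6U)
Final racks: [1,5,1,3,4] [15] [15] [11] [14].

5 racks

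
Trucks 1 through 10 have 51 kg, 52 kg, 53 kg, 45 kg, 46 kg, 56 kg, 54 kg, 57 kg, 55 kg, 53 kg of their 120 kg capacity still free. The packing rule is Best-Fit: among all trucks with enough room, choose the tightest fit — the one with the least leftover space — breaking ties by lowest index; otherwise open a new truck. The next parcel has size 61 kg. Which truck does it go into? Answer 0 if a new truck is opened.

No truck has ≥ 61 kg free, so a new truck is opened.

0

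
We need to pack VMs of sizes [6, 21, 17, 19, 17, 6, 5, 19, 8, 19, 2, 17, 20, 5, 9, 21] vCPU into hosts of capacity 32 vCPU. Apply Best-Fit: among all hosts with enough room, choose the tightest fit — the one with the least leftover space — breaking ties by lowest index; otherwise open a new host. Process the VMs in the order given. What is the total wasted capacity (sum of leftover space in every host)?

77

host 1: place 6 vCPU, 26 vCPU left
host 1: place 21 vCPU, 5 vCPU left
host 2: place 17 vCPU, 15 vCPU left
host 3: place 19 vCPU, 13 vCPU left
host 4: place 17 vCPU, 15 vCPU left
host 3: place 6 vCPU, 7 vCPU left
host 1: place 5 vCPU, 0 vCPU left
host 5: place 19 vCPU, 13 vCPU left
host 5: place 8 vCPU, 5 vCPU left
host 6: place 19 vCPU, 13 vCPU left
host 5: place 2 vCPU, 3 vCPU left
host 7: place 17 vCPU, 15 vCPU left
host 8: place 20 vCPU, 12 vCPU left
host 3: place 5 vCPU, 2 vCPU left
host 8: place 9 vCPU, 3 vCPU left
host 9: place 21 vCPU, 11 vCPU left
9 hosts × 32 vCPU = 288 vCPU; used 211 vCPU; unused 77 vCPU.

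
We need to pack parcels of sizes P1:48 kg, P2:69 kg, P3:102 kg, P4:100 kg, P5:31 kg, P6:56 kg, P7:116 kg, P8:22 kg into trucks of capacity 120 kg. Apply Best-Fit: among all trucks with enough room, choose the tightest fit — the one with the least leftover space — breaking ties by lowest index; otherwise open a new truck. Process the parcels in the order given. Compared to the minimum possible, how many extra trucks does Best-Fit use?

Best-Fit: [48,69] [102] [100] [31,56,22] [116] → 5 trucks.
Total size 544 kg; any packing needs at least ⌈544/120⌉ = 5 trucks.
So 5 is already optimal.

0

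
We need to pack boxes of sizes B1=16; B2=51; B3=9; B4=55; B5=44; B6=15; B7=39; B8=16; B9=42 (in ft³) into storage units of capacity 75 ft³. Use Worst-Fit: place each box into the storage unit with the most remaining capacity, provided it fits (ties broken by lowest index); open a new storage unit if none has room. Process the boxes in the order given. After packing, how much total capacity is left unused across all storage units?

88

storage unit 1: place B1 (16 ft³), 59 ft³ left
storage unit 1: place B2 (51 ft³), 8 ft³ left
storage unit 2: place B3 (9 ft³), 66 ft³ left
storage unit 2: place B4 (55 ft³), 11 ft³ left
storage unit 3: place B5 (44 ft³), 31 ft³ left
storage unit 3: place B6 (15 ft³), 16 ft³ left
storage unit 4: place B7 (39 ft³), 36 ft³ left
storage unit 4: place B8 (16 ft³), 20 ft³ left
storage unit 5: place B9 (42 ft³), 33 ft³ left
5 storage units × 75 ft³ = 375 ft³; used 287 ft³; unused 88 ft³.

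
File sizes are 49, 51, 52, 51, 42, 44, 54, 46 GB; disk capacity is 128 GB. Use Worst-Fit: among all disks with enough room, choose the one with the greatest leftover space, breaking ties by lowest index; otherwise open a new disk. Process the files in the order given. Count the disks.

Put 49 GB in disk 1; 79 GB remain.
Put 51 GB in disk 1; 28 GB remain.
Put 52 GB in disk 2; 76 GB remain.
Put 51 GB in disk 2; 25 GB remain.
Put 42 GB in disk 3; 86 GB remain.
Put 44 GB in disk 3; 42 GB remain.
Put 54 GB in disk 4; 74 GB remain.
Put 46 GB in disk 4; 28 GB remain.

4 disks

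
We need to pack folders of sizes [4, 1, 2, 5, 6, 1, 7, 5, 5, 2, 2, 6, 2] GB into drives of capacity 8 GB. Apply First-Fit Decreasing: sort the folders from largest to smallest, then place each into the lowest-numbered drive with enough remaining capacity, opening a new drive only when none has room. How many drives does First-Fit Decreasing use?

7

Sorted descending: 7, 6, 6, 5, 5, 5, 4, 2, 2, 2, 2, 1, 1.
7 GB → drive 1 (remaining 1 GB)
6 GB → drive 2 (remaining 2 GB)
6 GB → drive 3 (remaining 2 GB)
5 GB → drive 4 (remaining 3 GB)
5 GB → drive 5 (remaining 3 GB)
5 GB → drive 6 (remaining 3 GB)
4 GB → drive 7 (remaining 4 GB)
2 GB → drive 2 (remaining 0 GB)
2 GB → drive 3 (remaining 0 GB)
2 GB → drive 4 (remaining 1 GB)
2 GB → drive 5 (remaining 1 GB)
1 GB → drive 1 (remaining 0 GB)
1 GB → drive 4 (remaining 0 GB)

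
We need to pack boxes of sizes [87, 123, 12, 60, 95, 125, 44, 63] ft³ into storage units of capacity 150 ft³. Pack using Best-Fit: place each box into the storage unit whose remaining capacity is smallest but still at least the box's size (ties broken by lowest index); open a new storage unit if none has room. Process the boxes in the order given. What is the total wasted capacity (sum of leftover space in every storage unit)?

141

Put 87 ft³ in storage unit 1; 63 ft³ remain.
Put 123 ft³ in storage unit 2; 27 ft³ remain.
Put 12 ft³ in storage unit 2; 15 ft³ remain.
Put 60 ft³ in storage unit 1; 3 ft³ remain.
Put 95 ft³ in storage unit 3; 55 ft³ remain.
Put 125 ft³ in storage unit 4; 25 ft³ remain.
Put 44 ft³ in storage unit 3; 11 ft³ remain.
Put 63 ft³ in storage unit 5; 87 ft³ remain.
5 storage units × 150 ft³ = 750 ft³; used 609 ft³; unused 141 ft³.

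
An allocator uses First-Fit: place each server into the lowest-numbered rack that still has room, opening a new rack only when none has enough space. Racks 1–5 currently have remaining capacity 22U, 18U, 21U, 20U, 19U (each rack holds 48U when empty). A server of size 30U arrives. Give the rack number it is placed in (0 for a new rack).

0

No rack has ≥ 30U free, so a new rack is opened.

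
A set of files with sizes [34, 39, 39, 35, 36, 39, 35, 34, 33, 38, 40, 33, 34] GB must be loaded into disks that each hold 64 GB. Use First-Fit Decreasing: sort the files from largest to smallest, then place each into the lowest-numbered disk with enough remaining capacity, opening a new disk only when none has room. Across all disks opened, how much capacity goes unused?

363

Sorted descending: 40, 39, 39, 39, 38, 36, 35, 35, 34, 34, 34, 33, 33.
disk 1: place 40 GB, 24 GB left
disk 2: place 39 GB, 25 GB left
disk 3: place 39 GB, 25 GB left
disk 4: place 39 GB, 25 GB left
disk 5: place 38 GB, 26 GB left
disk 6: place 36 GB, 28 GB left
disk 7: place 35 GB, 29 GB left
disk 8: place 35 GB, 29 GB left
disk 9: place 34 GB, 30 GB left
disk 10: place 34 GB, 30 GB left
disk 11: place 34 GB, 30 GB left
disk 12: place 33 GB, 31 GB left
disk 13: place 33 GB, 31 GB left
13 disks × 64 GB = 832 GB; used 469 GB; unused 363 GB.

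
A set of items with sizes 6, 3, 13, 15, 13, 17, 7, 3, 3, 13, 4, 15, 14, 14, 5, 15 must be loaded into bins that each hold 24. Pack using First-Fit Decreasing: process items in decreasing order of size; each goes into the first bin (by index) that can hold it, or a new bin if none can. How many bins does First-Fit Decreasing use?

Sorted descending: 17, 15, 15, 15, 14, 14, 13, 13, 13, 7, 6, 5, 4, 3, 3, 3.
17 → bin 1 (remaining 7)
15 → bin 2 (remaining 9)
15 → bin 3 (remaining 9)
15 → bin 4 (remaining 9)
14 → bin 5 (remaining 10)
14 → bin 6 (remaining 10)
13 → bin 7 (remaining 11)
13 → bin 8 (remaining 11)
13 → bin 9 (remaining 11)
7 → bin 1 (remaining 0)
6 → bin 2 (remaining 3)
5 → bin 3 (remaining 4)
4 → bin 3 (remaining 0)
3 → bin 2 (remaining 0)
3 → bin 4 (remaining 6)
3 → bin 4 (remaining 3)
Final bins: [17,7] [15,6,3] [15,5,4] [15,3,3] [14] [14] [13] [13] [13].

9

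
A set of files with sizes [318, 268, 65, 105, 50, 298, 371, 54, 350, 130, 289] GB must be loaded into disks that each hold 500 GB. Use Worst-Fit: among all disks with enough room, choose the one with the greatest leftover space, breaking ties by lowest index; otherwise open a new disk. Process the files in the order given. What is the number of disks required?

318 GB → disk 1 (remaining 182 GB)
268 GB → disk 2 (remaining 232 GB)
65 GB → disk 2 (remaining 167 GB)
105 GB → disk 1 (remaining 77 GB)
50 GB → disk 2 (remaining 117 GB)
298 GB → disk 3 (remaining 202 GB)
371 GB → disk 4 (remaining 129 GB)
54 GB → disk 3 (remaining 148 GB)
350 GB → disk 5 (remaining 150 GB)
130 GB → disk 5 (remaining 20 GB)
289 GB → disk 6 (remaining 211 GB)
Final disks: [318,105] [268,65,50] [298,54] [371] [350,130] [289].

6 disks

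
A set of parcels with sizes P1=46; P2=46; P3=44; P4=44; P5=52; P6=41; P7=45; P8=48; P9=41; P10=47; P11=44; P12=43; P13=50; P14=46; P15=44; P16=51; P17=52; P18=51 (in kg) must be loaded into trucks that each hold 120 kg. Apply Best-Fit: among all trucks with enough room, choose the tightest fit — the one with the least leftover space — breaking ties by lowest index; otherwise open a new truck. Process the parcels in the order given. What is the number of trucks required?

Put P1 (46 kg) in truck 1; 74 kg remain.
Put P2 (46 kg) in truck 1; 28 kg remain.
Put P3 (44 kg) in truck 2; 76 kg remain.
Put P4 (44 kg) in truck 2; 32 kg remain.
Put P5 (52 kg) in truck 3; 68 kg remain.
Put P6 (41 kg) in truck 3; 27 kg remain.
Put P7 (45 kg) in truck 4; 75 kg remain.
Put P8 (48 kg) in truck 4; 27 kg remain.
Put P9 (41 kg) in truck 5; 79 kg remain.
Put P10 (47 kg) in truck 5; 32 kg remain.
Put P11 (44 kg) in truck 6; 76 kg remain.
Put P12 (43 kg) in truck 6; 33 kg remain.
Put P13 (50 kg) in truck 7; 70 kg remain.
Put P14 (46 kg) in truck 7; 24 kg remain.
Put P15 (44 kg) in truck 8; 76 kg remain.
Put P16 (51 kg) in truck 8; 25 kg remain.
Put P17 (52 kg) in truck 9; 68 kg remain.
Put P18 (51 kg) in truck 9; 17 kg remain.
Final trucks: [46,46] [44,44] [52,41] [45,48] [41,47] [44,43] [50,46] [44,51] [52,51].

9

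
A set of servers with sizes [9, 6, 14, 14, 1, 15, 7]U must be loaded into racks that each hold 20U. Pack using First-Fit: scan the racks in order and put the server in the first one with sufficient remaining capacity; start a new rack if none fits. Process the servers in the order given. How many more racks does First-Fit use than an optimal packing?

First-Fit: [9,6,1] [14] [14] [15] [7] → 5 racks.
Total size 66U; any packing needs at least ⌈66/20⌉ = 4 racks.
An optimal packing achieves that bound: [15,1] [14,6] [14] [9,7] → 4 racks.
Excess: 5 − 4 = 1.

1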